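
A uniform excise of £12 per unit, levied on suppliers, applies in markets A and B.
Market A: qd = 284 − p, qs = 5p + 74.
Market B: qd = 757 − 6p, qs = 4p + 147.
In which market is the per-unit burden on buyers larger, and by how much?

Market A: pre-tax p* = £35, q* = 249; post-tax q = 239; per-unit burden on buyers = £10.
Market B: pre-tax p* = £61, q* = 391; post-tax q = 362.2; per-unit burden on buyers = £4.8.
Difference: £10 vs £4.8 → market A is larger by £5.2.

Market A, by £5.2.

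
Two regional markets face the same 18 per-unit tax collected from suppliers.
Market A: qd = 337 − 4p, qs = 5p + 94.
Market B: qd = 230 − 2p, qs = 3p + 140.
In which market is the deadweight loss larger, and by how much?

Market A, by 165.6.

Market A: pre-tax p* = 27, q* = 229; post-tax q = 189; deadweight loss = 360.
Market B: pre-tax p* = 18, q* = 194; post-tax q = 172.4; deadweight loss = 194.4.
Difference: 360 vs 194.4 → market A is larger by 165.6.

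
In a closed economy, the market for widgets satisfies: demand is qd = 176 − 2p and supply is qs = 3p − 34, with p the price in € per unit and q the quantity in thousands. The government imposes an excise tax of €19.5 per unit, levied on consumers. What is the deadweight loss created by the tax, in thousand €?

Without the tax, 176 − 2p = 3p − 34 gives 5p = 210, so p* = €42 and q* = 92.
With the tax collected from consumers, demand (in seller-price terms) shifts: qd = 176 − 2(p + 19.5).
New equilibrium: consumers pay €53.7, suppliers receive €34.2, q = 68.6. (Wedge: pb − ps = 19.5.)
Quantity falls by |ΔQ| = |92 − 68.6| = 23.4.
DWL = ½ · t · |ΔQ| = ½ · 19.5 · 23.4 = €228.15.

Deadweight loss = €228.15 thousand.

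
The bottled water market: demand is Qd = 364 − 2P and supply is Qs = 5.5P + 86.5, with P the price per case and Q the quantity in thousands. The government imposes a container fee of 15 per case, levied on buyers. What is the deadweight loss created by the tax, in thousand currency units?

Before the tax: set 364 − 2P = 5.5P + 86.5 → P* = 37, Q* = 290.
With the tax collected from buyers, demand (in seller-price terms) shifts: Qd = 364 − 2(P + 15).
Solving gives Q = 268 with buyers paying 48 and producers receiving 33 (the 15 wedge).
Quantity falls by |ΔQ| = |290 − 268| = 22.
DWL = ½ · t · |ΔQ| = ½ · 15 · 22 = 165.

Deadweight loss = 165 thousand.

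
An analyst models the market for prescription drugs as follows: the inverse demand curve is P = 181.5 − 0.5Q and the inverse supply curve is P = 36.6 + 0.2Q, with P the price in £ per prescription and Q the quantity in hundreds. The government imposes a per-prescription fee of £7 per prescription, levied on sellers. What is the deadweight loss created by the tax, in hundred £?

Deadweight loss = £35 hundred.

Inverting to Q(P) form: Qd = 363 − 2P; Qs = 5P − 183.
Without the tax, 363 − 2P = 5P − 183 gives 7P = 546, so P* = £78 and Q* = 207.
With the tax collected from sellers, supply shifts: Qs = 5(P − 7) − 183.
New equilibrium: buyers pay £83, sellers receive £76, Q = 197. (Wedge: Pb − Ps = 7.)
Quantity falls by |ΔQ| = |207 − 197| = 10.
DWL = ½ · t · |ΔQ| = ½ · 7 · 10 = £35.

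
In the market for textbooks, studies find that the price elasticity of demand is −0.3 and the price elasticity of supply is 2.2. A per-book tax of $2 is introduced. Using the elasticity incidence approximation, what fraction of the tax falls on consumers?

Incidence ratio: consumers' share ≈ εs / (εs + |εd|) = 2.2 / (2.2 + 0.3) = 0.88.
Supply is the more elastic side, so consumers bear the larger share.

Consumers' share ≈ 0.88.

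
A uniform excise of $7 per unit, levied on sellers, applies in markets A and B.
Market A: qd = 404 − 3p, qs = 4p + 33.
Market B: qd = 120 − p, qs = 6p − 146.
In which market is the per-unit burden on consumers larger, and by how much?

Market A: pre-tax p* = $53, q* = 245; post-tax q = 233; per-unit burden on consumers = $4.
Market B: pre-tax p* = $38, q* = 82; post-tax q = 76; per-unit burden on consumers = $6.
Difference: $4 vs $6 → market B is larger by $2.

Market B, by $2.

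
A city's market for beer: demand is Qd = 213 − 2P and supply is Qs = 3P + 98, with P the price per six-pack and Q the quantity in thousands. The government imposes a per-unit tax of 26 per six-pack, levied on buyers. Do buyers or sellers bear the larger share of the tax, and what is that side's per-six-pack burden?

Before the tax: set 213 − 2P = 3P + 98 → P* = 23, Q* = 167.
With the tax collected from buyers, demand (in seller-price terms) shifts: Qd = 213 − 2(P + 26).
Solving gives Q = 135.8 with buyers paying 38.6 and sellers receiving 12.6 (the 26 wedge).
Per-six-pack burden: buyers 15.6, sellers 10.4.
Buyers take the larger share because demand is less price-elastic here (demand slope 2 vs supply slope 3).

Buyers bear the larger share: 15.6 per six-pack.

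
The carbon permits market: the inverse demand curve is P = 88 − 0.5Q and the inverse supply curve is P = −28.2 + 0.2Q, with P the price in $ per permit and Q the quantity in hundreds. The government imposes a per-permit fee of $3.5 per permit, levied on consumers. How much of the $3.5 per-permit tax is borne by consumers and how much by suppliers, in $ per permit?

Rewrite in direct form: Qd = 176 − 2P and Qs = 5P + 141.
Before the tax: set 176 − 2P = 5P + 141 → P* = $5, Q* = 166.
With the tax collected from consumers, demand (in seller-price terms) shifts: Qd = 176 − 2(P + 3.5).
Solving gives Q = 161 with consumers paying $7.5 and suppliers receiving $4 (the $3.5 wedge).
Burden on consumers: $2.5; on suppliers: $1. (They sum to $3.5.)
The less price-elastic side of the market bears the larger share of a per-unit tax.

Consumers bear $2.5 per permit; suppliers bear $1 per permit.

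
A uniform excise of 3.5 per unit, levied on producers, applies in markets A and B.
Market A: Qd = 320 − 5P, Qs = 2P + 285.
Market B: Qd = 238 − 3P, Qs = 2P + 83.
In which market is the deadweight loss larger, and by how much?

Market A: pre-tax P* = 5, Q* = 295; post-tax Q = 290; deadweight loss = 8.75.
Market B: pre-tax P* = 31, Q* = 145; post-tax Q = 140.8; deadweight loss = 7.35.
Difference: 8.75 vs 7.35 → market A is larger by 1.4.

Market A, by 1.4.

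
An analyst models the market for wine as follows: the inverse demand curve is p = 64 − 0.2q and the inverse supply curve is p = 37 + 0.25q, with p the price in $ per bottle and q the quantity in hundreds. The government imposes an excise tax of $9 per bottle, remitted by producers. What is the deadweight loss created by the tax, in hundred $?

Deadweight loss = $90 hundred.

Inverting to q(p) form: qd = 320 − 5p; qs = 4p − 148.
Without the tax, 320 − 5p = 4p − 148 gives 9p = 468, so p* = $52 and q* = 60.
With the tax collected from producers, supply shifts: qs = 4(p − 9) − 148.
New equilibrium: consumers pay $56, producers receive $47, q = 40. (Wedge: pb − ps = 9.)
Quantity falls by |ΔQ| = |60 − 40| = 20.
DWL = ½ · t · |ΔQ| = ½ · 9 · 20 = $90.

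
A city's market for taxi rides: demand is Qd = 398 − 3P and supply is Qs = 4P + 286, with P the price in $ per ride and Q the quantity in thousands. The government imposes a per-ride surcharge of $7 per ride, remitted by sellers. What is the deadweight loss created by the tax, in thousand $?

Deadweight loss = $42 thousand.

Before the tax: set 398 − 3P = 4P + 286 → P* = $16, Q* = 350.
With the tax collected from sellers, supply shifts: Qs = 4(P − 7) + 286.
New equilibrium: buyers pay $20, sellers receive $13, Q = 338. (Wedge: Pb − Ps = 7.)
Quantity falls by |ΔQ| = |350 − 338| = 12.
DWL = ½ · t · |ΔQ| = ½ · 7 · 12 = $42.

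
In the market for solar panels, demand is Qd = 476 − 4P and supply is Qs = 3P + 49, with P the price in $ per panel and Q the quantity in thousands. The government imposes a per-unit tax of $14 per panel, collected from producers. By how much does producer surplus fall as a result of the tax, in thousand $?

Producer surplus falls by $1760 thousand.

Before the tax: set 476 − 4P = 3P + 49 → P* = $61, Q* = 232.
With the tax collected from producers, supply shifts: Qs = 3(P − 14) + 49.
New equilibrium: consumers pay $67, producers receive $53, Q = 208. (Wedge: Pb − Ps = 14.)
ΔPS is the trapezoid between Q = 208 and Q = 232 of height $8: ½ · (232 + 208) · 8 = $1760.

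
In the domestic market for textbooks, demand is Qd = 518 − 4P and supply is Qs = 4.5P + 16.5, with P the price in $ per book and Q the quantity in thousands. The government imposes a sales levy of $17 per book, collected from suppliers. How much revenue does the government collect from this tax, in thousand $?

Tax revenue = $4182 thousand.

Before the tax: set 518 − 4P = 4.5P + 16.5 → P* = $59, Q* = 282.
With the tax collected from suppliers, supply shifts: Qs = 4.5(P − 17) + 16.5.
Solving gives Q = 246 with buyers paying $68 and suppliers receiving $51 (the $17 wedge).
Revenue = t · Q = 17 · 246 = $4182.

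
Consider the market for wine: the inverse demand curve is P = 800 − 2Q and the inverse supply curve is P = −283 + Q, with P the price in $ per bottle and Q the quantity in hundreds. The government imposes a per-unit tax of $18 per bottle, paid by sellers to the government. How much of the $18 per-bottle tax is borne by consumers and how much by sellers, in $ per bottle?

Consumers bear $12 per bottle; sellers bear $6 per bottle.

Rewrite in direct form: Qd = 400 − 0.5P and Qs = P + 283.
Before the tax: set 400 − 0.5P = P + 283 → P* = $78, Q* = 361.
With the tax collected from sellers, supply shifts: Qs = (P − 18) + 283.
New equilibrium: consumers pay $90, sellers receive $72, Q = 355. (Wedge: Pb − Ps = 18.)
Burden on consumers: $12; on sellers: $6. (They sum to $18.)
The less price-elastic side of the market bears the larger share of a per-unit tax.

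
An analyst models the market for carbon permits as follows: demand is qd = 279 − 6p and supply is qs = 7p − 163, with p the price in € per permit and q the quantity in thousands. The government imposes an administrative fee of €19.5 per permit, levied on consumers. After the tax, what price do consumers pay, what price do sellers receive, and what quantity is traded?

Before the tax: set 279 − 6p = 7p − 163 → p* = €34, q* = 75.
With the tax collected from consumers, demand (in seller-price terms) shifts: qd = 279 − 6(p + 19.5).
Solving gives q = 12 with consumers paying €44.5 and sellers receiving €25 (the €19.5 wedge).

Consumers pay €44.5; sellers receive €25; quantity = 12.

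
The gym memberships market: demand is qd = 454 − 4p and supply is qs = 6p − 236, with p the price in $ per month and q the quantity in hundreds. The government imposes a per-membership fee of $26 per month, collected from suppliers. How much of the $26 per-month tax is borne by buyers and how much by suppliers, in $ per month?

Buyers bear $15.6 per month; suppliers bear $10.4 per month.

Without the tax, 454 − 4p = 6p − 236 gives 10p = 690, so p* = $69 and q* = 178.
With the tax collected from suppliers, supply shifts: qs = 6(p − 26) − 236.
Solving gives q = 115.6 with buyers paying $84.6 and suppliers receiving $58.6 (the $26 wedge).
Burden on buyers: $15.6; on suppliers: $10.4. (They sum to $26.)
The less price-elastic side of the market bears the larger share of a per-unit tax.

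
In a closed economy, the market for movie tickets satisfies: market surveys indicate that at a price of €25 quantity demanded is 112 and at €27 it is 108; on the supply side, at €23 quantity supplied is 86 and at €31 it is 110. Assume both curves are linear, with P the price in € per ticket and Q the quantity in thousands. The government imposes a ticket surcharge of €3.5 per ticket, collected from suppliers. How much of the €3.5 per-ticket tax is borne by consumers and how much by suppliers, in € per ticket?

Consumers bear €2.1 per ticket; suppliers bear €1.4 per ticket.

Demand slope: (108 − 112)/(27 − 25) = -2, so Qd = 162 − 2P.
Supply slope: (110 − 86)/(31 − 23) = 3, so Qs = 3P + 17.
Without the tax, 162 − 2P = 3P + 17 gives 5P = 145, so P* = €29 and Q* = 104.
With the tax collected from suppliers, supply shifts: Qs = 3(P − 3.5) + 17.
New equilibrium: consumers pay €31.1, suppliers receive €27.6, Q = 99.8. (Wedge: Pb − Ps = 3.5.)
Burden on consumers: €2.1; on suppliers: €1.4. (They sum to €3.5.)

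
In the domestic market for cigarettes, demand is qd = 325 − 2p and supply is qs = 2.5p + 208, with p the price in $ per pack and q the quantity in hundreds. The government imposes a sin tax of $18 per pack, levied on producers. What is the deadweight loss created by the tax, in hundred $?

Deadweight loss = $180 hundred.

Without the tax, 325 − 2p = 2.5p + 208 gives 4.5p = 117, so p* = $26 and q* = 273.
With the tax collected from producers, supply shifts: qs = 2.5(p − 18) + 208.
New equilibrium: consumers pay $36, producers receive $18, q = 253. (Wedge: pb − ps = 18.)
Quantity falls by |ΔQ| = |273 − 253| = 20.
DWL = ½ · t · |ΔQ| = ½ · 18 · 20 = $180.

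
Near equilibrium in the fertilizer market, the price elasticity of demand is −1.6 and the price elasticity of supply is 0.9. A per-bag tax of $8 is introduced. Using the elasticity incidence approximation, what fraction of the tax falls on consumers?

Incidence ratio: consumers' share ≈ εs / (εs + |εd|) = 0.9 / (0.9 + 1.6) = 0.36.
Supply is the less elastic side, so consumers bear the smaller share.

Consumers' share ≈ 0.36.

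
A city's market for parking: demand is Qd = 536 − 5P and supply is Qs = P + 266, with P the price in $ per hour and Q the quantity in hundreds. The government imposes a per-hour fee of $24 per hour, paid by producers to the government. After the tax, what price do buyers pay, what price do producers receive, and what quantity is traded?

Without the tax, 536 − 5P = P + 266 gives 6P = 270, so P* = $45 and Q* = 311.
With the tax collected from producers, supply shifts: Qs = (P − 24) + 266.
New equilibrium: buyers pay $49, producers receive $25, Q = 291. (Wedge: Pb − Ps = 24.)

Buyers pay $49; producers receive $25; quantity = 291.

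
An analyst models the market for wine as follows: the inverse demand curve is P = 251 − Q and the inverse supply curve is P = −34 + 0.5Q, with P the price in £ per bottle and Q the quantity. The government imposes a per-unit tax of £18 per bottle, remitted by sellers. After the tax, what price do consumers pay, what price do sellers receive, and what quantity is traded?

Consumers pay £73; sellers receive £55; quantity = 178.

Rewrite in direct form: Qd = 251 − P and Qs = 2P + 68.
Before the tax: set 251 − P = 2P + 68 → P* = £61, Q* = 190.
With the tax collected from sellers, supply shifts: Qs = 2(P − 18) + 68.
Solving gives Q = 178 with consumers paying £73 and sellers receiving £55 (the £18 wedge).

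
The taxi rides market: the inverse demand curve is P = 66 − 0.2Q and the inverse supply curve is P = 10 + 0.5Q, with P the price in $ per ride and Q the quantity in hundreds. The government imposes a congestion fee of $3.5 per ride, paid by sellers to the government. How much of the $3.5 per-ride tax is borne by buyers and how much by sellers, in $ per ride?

Inverting to Q(P) form: Qd = 330 − 5P; Qs = 2P − 20.
Without the tax, 330 − 5P = 2P − 20 gives 7P = 350, so P* = $50 and Q* = 80.
With the tax collected from sellers, supply shifts: Qs = 2(P − 3.5) − 20.
Solving gives Q = 75 with buyers paying $51 and sellers receiving $47.5 (the $3.5 wedge).
Burden on buyers: $1; on sellers: $2.5. (They sum to $3.5.)
The less price-elastic side of the market bears the larger share of a per-unit tax.

Buyers bear $1 per ride; sellers bear $2.5 per ride.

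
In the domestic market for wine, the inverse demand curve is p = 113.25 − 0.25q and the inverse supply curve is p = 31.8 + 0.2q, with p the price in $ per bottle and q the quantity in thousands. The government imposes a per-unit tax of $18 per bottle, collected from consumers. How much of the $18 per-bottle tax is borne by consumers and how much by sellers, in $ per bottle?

Consumers bear $10 per bottle; sellers bear $8 per bottle.

Rewrite in direct form: qd = 453 − 4p and qs = 5p − 159.
Before the tax: set 453 − 4p = 5p − 159 → p* = $68, q* = 181.
With the tax collected from consumers, demand (in seller-price terms) shifts: qd = 453 − 4(p + 18).
Solving gives q = 141 with consumers paying $78 and sellers receiving $60 (the $18 wedge).
Burden on consumers: $10; on sellers: $8. (They sum to $18.)
The less price-elastic side of the market bears the larger share of a per-unit tax.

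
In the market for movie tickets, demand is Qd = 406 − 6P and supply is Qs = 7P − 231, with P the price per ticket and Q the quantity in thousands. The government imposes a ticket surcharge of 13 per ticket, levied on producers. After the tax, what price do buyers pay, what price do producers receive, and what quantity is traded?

Without the tax, 406 − 6P = 7P − 231 gives 13P = 637, so P* = 49 and Q* = 112.
With the tax collected from producers, supply shifts: Qs = 7(P − 13) − 231.
New equilibrium: buyers pay 56, producers receive 43, Q = 70. (Wedge: Pb − Ps = 13.)
The less price-elastic side of the market bears the larger share of a per-unit tax.

Buyers pay 56; producers receive 43; quantity = 70.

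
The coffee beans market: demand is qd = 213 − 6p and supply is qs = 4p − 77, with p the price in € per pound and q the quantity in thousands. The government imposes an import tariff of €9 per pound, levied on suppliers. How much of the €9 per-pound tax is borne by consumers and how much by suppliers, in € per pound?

Consumers bear €3.6 per pound; suppliers bear €5.4 per pound.

Without the tax, 213 − 6p = 4p − 77 gives 10p = 290, so p* = €29 and q* = 39.
With the tax collected from suppliers, supply shifts: qs = 4(p − 9) − 77.
New equilibrium: consumers pay €32.6, suppliers receive €23.6, q = 17.4. (Wedge: pb − ps = 9.)
Burden on consumers: €3.6; on suppliers: €5.4. (They sum to €9.)
The less price-elastic side of the market bears the larger share of a per-unit tax.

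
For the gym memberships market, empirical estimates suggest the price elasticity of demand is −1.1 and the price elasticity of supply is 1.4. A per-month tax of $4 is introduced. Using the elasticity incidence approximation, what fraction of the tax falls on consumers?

Incidence ratio: consumers' share ≈ εs / (εs + |εd|) = 1.4 / (1.4 + 1.1) = 0.56.
Supply is the more elastic side, so consumers bear the larger share.

Consumers' share ≈ 0.56.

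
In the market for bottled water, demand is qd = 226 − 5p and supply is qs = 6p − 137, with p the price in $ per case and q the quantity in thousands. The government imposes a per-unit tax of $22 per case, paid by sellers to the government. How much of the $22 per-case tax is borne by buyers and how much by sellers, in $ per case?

Without the tax, 226 − 5p = 6p − 137 gives 11p = 363, so p* = $33 and q* = 61.
With the tax collected from sellers, supply shifts: qs = 6(p − 22) − 137.
Solving gives q = 1 with buyers paying $45 and sellers receiving $23 (the $22 wedge).
Burden on buyers: $12; on sellers: $10. (They sum to $22.)
The less price-elastic side of the market bears the larger share of a per-unit tax.

Buyers bear $12 per case; sellers bear $10 per case.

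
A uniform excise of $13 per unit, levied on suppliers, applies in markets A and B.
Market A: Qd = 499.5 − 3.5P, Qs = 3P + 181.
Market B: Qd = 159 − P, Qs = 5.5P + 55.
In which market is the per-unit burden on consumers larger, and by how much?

Market A: pre-tax P* = $49, Q* = 328; post-tax Q = 307; per-unit burden on consumers = $6.
Market B: pre-tax P* = $16, Q* = 143; post-tax Q = 132; per-unit burden on consumers = $11.
Difference: $6 vs $11 → market B is larger by $5.

Market B, by $5.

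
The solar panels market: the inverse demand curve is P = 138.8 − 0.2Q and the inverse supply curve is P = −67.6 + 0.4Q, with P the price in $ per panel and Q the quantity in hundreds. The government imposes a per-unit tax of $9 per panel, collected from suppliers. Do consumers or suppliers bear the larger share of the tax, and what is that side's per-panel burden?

Suppliers bear the larger share: $6 per panel.

Inverting to Q(P) form: Qd = 694 − 5P; Qs = 2.5P + 169.
Without the tax, 694 − 5P = 2.5P + 169 gives 7.5P = 525, so P* = $70 and Q* = 344.
With the tax collected from suppliers, supply shifts: Qs = 2.5(P − 9) + 169.
Solving gives Q = 329 with consumers paying $73 and suppliers receiving $64 (the $9 wedge).
Per-panel burden: consumers $3, suppliers $6.
Suppliers take the larger share because supply is less price-elastic here (demand slope 5 vs supply slope 2.5).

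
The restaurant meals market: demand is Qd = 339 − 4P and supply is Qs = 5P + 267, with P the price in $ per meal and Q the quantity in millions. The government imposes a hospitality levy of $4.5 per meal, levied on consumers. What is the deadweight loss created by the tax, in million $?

Deadweight loss = $22.5 million.

Before the tax: set 339 − 4P = 5P + 267 → P* = $8, Q* = 307.
With the tax collected from consumers, demand (in seller-price terms) shifts: Qd = 339 − 4(P + 4.5).
New equilibrium: consumers pay $10.5, producers receive $6, Q = 297. (Wedge: Pb − Ps = 4.5.)
Quantity falls by |ΔQ| = |307 − 297| = 10.
DWL = ½ · t · |ΔQ| = ½ · 4.5 · 10 = $22.5.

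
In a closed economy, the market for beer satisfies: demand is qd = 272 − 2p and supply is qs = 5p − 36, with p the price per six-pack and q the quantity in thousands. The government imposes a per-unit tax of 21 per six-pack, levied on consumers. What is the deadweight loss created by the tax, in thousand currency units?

Without the tax, 272 − 2p = 5p − 36 gives 7p = 308, so p* = 44 and q* = 184.
With the tax collected from consumers, demand (in seller-price terms) shifts: qd = 272 − 2(p + 21).
New equilibrium: consumers pay 59, producers receive 38, q = 154. (Wedge: pb − ps = 21.)
Quantity falls by |ΔQ| = |184 − 154| = 30.
DWL = ½ · t · |ΔQ| = ½ · 21 · 30 = 315.

Deadweight loss = 315 thousand.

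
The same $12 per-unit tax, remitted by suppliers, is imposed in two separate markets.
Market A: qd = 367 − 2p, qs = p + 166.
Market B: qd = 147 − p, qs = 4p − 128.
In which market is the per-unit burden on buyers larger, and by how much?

Market A: pre-tax p* = $67, q* = 233; post-tax q = 225; per-unit burden on buyers = $4.
Market B: pre-tax p* = $55, q* = 92; post-tax q = 82.4; per-unit burden on buyers = $9.6.
Difference: $4 vs $9.6 → market B is larger by $5.6.

Market B, by $5.6.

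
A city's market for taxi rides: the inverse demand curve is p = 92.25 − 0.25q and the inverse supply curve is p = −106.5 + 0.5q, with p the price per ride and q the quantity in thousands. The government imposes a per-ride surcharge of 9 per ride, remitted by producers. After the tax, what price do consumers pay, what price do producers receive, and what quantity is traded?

Rewrite in direct form: qd = 369 − 4p and qs = 2p + 213.
Without the tax, 369 − 4p = 2p + 213 gives 6p = 156, so p* = 26 and q* = 265.
With the tax collected from producers, supply shifts: qs = 2(p − 9) + 213.
Solving gives q = 253 with consumers paying 29 and producers receiving 20 (the 9 wedge).
The less price-elastic side of the market bears the larger share of a per-unit tax.

Consumers pay 29; producers receive 20; quantity = 253.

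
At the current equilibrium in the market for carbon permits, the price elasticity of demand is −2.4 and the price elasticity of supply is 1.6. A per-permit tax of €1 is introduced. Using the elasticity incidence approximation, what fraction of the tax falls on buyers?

Buyers' share ≈ 0.4.

Incidence ratio: buyers' share ≈ εs / (εs + |εd|) = 1.6 / (1.6 + 2.4) = 0.4.
Supply is the less elastic side, so buyers bear the smaller share.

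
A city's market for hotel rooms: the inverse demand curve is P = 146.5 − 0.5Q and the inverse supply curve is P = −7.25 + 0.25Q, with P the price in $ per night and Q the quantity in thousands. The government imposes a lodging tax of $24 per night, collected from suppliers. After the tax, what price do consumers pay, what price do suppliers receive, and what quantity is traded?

Inverting to Q(P) form: Qd = 293 − 2P; Qs = 4P + 29.
Without the tax, 293 − 2P = 4P + 29 gives 6P = 264, so P* = $44 and Q* = 205.
With the tax collected from suppliers, supply shifts: Qs = 4(P − 24) + 29.
New equilibrium: consumers pay $60, suppliers receive $36, Q = 173. (Wedge: Pb − Ps = 24.)

Consumers pay $60; suppliers receive $36; quantity = 173.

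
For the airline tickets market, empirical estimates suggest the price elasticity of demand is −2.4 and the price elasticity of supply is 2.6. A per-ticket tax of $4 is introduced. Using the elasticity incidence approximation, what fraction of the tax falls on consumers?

Consumers' share ≈ 0.52.

Incidence ratio: consumers' share ≈ εs / (εs + |εd|) = 2.6 / (2.6 + 2.4) = 0.52.
Supply is the more elastic side, so consumers bear the larger share.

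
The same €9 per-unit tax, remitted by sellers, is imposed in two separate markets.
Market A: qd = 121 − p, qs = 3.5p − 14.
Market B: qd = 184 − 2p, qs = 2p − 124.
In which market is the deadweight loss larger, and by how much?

Market A: pre-tax p* = €30, q* = 91; post-tax q = 84; deadweight loss = €31.5.
Market B: pre-tax p* = €77, q* = 30; post-tax q = 21; deadweight loss = €40.5.
Difference: €31.5 vs €40.5 → market B is larger by €9.

Market B, by €9.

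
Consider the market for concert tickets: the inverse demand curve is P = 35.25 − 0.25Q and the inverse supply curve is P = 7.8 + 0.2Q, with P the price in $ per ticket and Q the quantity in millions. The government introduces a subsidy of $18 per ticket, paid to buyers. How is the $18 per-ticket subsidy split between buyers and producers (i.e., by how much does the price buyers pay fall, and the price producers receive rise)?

Buyers gain $10 per ticket; producers gain $8 per ticket.

Inverting to Q(P) form: Qd = 141 − 4P; Qs = 5P − 39.
Without the subsidy, 141 − 4P = 5P − 39 gives 9P = 180, so P* = $20 and Q* = 61.
With a per-unit subsidy paid to buyers, each effectively pays P − 18, so demand becomes Qd = 141 − 4(P − 18).
New equilibrium: buyers pay $10, producers receive $28, Q = 101. (Wedge: Pb − Ps = −18.)
Gain to buyers: $10; to producers: $8. (They sum to $18.)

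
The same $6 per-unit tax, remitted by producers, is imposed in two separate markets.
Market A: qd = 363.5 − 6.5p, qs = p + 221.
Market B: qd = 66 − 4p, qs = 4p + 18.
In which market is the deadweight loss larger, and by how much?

Market B, by $20.4.

Market A: pre-tax p* = $19, q* = 240; post-tax q = 234.8; deadweight loss = $15.6.
Market B: pre-tax p* = $6, q* = 42; post-tax q = 30; deadweight loss = $36.
Difference: $15.6 vs $36 → market B is larger by $20.4.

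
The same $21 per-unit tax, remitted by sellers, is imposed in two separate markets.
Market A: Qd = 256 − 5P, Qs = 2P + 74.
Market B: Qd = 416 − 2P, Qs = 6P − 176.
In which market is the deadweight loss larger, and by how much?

Market A: pre-tax P* = $26, Q* = 126; post-tax Q = 96; deadweight loss = $315.
Market B: pre-tax P* = $74, Q* = 268; post-tax Q = 236.5; deadweight loss = $330.75.
Difference: $315 vs $330.75 → market B is larger by $15.75.

Market B, by $15.75.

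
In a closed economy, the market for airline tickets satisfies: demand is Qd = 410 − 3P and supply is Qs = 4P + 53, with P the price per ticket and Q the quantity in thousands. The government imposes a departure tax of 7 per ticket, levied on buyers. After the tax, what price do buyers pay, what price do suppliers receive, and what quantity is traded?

Buyers pay 55; suppliers receive 48; quantity = 245.

Without the tax, 410 − 3P = 4P + 53 gives 7P = 357, so P* = 51 and Q* = 257.
With the tax collected from buyers, demand (in seller-price terms) shifts: Qd = 410 − 3(P + 7).
Solving gives Q = 245 with buyers paying 55 and suppliers receiving 48 (the 7 wedge).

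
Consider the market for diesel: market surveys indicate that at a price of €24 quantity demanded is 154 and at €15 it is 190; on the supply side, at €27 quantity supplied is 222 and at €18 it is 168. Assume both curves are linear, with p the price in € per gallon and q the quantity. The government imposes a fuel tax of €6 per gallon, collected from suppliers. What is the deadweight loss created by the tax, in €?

Demand slope: (190 − 154)/(15 − 24) = -4, so qd = 250 − 4p.
Supply slope: (168 − 222)/(18 − 27) = 6, so qs = 6p + 60.
Without the tax, 250 − 4p = 6p + 60 gives 10p = 190, so p* = €19 and q* = 174.
With the tax collected from suppliers, supply shifts: qs = 6(p − 6) + 60.
New equilibrium: buyers pay €22.6, suppliers receive €16.6, q = 159.6. (Wedge: pb − ps = 6.)
Quantity falls by |ΔQ| = |174 − 159.6| = 14.4.
DWL = ½ · t · |ΔQ| = ½ · 6 · 14.4 = €43.2.

Deadweight loss = €43.2.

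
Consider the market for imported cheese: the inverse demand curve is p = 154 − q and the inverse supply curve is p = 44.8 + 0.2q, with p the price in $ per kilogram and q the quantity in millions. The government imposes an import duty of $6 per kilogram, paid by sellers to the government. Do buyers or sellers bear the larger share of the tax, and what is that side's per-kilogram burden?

Inverting to q(p) form: qd = 154 − p; qs = 5p − 224.
Before the tax: set 154 − p = 5p − 224 → p* = $63, q* = 91.
With the tax collected from sellers, supply shifts: qs = 5(p − 6) − 224.
Solving gives q = 86 with buyers paying $68 and sellers receiving $62 (the $6 wedge).
Per-kilogram burden: buyers $5, sellers $1.
Buyers take the larger share because demand is less price-elastic here (demand slope 1 vs supply slope 5).

Buyers bear the larger share: $5 per kilogram.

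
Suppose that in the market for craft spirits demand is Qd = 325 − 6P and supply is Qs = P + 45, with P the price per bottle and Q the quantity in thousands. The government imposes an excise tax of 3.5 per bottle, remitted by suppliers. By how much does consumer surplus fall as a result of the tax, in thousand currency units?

Without the tax, 325 − 6P = P + 45 gives 7P = 280, so P* = 40 and Q* = 85.
With the tax collected from suppliers, supply shifts: Qs = (P − 3.5) + 45.
New equilibrium: consumers pay 40.5, suppliers receive 37, Q = 82. (Wedge: Pb − Ps = 3.5.)
ΔCS is the trapezoid between Q = 82 and Q = 85 of height 0.5: ½ · (85 + 82) · 0.5 = 41.75.

Consumer surplus falls by 41.75 thousand.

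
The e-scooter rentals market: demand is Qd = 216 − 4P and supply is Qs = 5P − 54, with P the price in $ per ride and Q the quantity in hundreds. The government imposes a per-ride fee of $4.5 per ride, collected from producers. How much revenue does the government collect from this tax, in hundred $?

Tax revenue = $387 hundred.

Without the tax, 216 − 4P = 5P − 54 gives 9P = 270, so P* = $30 and Q* = 96.
With the tax collected from producers, supply shifts: Qs = 5(P − 4.5) − 54.
Solving gives Q = 86 with buyers paying $32.5 and producers receiving $28 (the $4.5 wedge).
Revenue = t · Q = 4.5 · 86 = $387.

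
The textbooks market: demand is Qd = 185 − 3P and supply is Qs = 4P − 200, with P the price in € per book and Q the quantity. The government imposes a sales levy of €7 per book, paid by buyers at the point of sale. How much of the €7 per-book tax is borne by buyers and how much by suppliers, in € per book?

Before the tax: set 185 − 3P = 4P − 200 → P* = €55, Q* = 20.
With the tax collected from buyers, demand (in seller-price terms) shifts: Qd = 185 − 3(P + 7).
Solving gives Q = 8 with buyers paying €59 and suppliers receiving €52 (the €7 wedge).
Burden on buyers: €4; on suppliers: €3. (They sum to €7.)

Buyers bear €4 per book; suppliers bear €3 per book.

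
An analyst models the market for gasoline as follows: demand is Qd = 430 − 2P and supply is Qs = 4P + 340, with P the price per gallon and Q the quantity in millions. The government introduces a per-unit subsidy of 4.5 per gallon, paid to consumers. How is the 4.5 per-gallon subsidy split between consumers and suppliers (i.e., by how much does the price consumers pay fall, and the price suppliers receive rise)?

Without the subsidy, 430 − 2P = 4P + 340 gives 6P = 90, so P* = 15 and Q* = 400.
With a per-unit subsidy paid to consumers, each effectively pays P − 4.5, so demand becomes Qd = 430 − 2(P − 4.5).
New equilibrium: consumers pay 12, suppliers receive 16.5, Q = 406. (Wedge: Pb − Ps = −4.5.)
Gain to consumers: 3; to suppliers: 1.5. (They sum to 4.5.)

Consumers gain 3 per gallon; suppliers gain 1.5 per gallon.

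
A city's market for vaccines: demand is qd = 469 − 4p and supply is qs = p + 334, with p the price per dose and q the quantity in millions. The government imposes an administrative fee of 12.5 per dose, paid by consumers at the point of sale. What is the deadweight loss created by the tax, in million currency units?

Deadweight loss = 62.5 million.

Without the tax, 469 − 4p = p + 334 gives 5p = 135, so p* = 27 and q* = 361.
With the tax collected from consumers, demand (in seller-price terms) shifts: qd = 469 − 4(p + 12.5).
New equilibrium: consumers pay 29.5, producers receive 17, q = 351. (Wedge: pb − ps = 12.5.)
Quantity falls by |ΔQ| = |361 − 351| = 10.
DWL = ½ · t · |ΔQ| = ½ · 12.5 · 10 = 62.5.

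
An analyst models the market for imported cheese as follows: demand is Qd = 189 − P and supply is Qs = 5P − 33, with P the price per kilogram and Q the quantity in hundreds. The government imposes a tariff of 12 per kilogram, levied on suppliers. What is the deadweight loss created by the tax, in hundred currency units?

Without the tax, 189 − P = 5P − 33 gives 6P = 222, so P* = 37 and Q* = 152.
With the tax collected from suppliers, supply shifts: Qs = 5(P − 12) − 33.
New equilibrium: buyers pay 47, suppliers receive 35, Q = 142. (Wedge: Pb − Ps = 12.)
Quantity falls by |ΔQ| = |152 − 142| = 10.
DWL = ½ · t · |ΔQ| = ½ · 12 · 10 = 60.

Deadweight loss = 60 hundred.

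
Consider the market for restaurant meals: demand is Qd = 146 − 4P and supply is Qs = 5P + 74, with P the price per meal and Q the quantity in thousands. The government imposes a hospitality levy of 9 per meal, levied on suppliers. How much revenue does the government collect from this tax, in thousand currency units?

Before the tax: set 146 − 4P = 5P + 74 → P* = 8, Q* = 114.
With the tax collected from suppliers, supply shifts: Qs = 5(P − 9) + 74.
Solving gives Q = 94 with consumers paying 13 and suppliers receiving 4 (the 9 wedge).
Revenue = t · Q = 9 · 94 = 846.

Tax revenue = 846 thousand.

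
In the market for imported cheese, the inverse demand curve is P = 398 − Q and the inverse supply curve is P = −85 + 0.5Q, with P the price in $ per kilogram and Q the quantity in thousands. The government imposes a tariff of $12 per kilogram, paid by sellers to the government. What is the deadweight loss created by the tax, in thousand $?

Deadweight loss = $48 thousand.

Inverting to Q(P) form: Qd = 398 − P; Qs = 2P + 170.
Before the tax: set 398 − P = 2P + 170 → P* = $76, Q* = 322.
With the tax collected from sellers, supply shifts: Qs = 2(P − 12) + 170.
New equilibrium: buyers pay $84, sellers receive $72, Q = 314. (Wedge: Pb − Ps = 12.)
Quantity falls by |ΔQ| = |322 − 314| = 8.
DWL = ½ · t · |ΔQ| = ½ · 12 · 8 = $48.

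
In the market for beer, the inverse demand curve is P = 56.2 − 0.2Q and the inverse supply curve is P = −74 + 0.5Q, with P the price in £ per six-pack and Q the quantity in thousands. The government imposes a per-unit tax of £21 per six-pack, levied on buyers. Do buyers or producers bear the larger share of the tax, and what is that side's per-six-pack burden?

Rewrite in direct form: Qd = 281 − 5P and Qs = 2P + 148.
Before the tax: set 281 − 5P = 2P + 148 → P* = £19, Q* = 186.
With the tax collected from buyers, demand (in seller-price terms) shifts: Qd = 281 − 5(P + 21).
Solving gives Q = 156 with buyers paying £25 and producers receiving £4 (the £21 wedge).
Per-six-pack burden: buyers £6, producers £15.
Producers take the larger share because supply is less price-elastic here (demand slope 5 vs supply slope 2).

Producers bear the larger share: £15 per six-pack.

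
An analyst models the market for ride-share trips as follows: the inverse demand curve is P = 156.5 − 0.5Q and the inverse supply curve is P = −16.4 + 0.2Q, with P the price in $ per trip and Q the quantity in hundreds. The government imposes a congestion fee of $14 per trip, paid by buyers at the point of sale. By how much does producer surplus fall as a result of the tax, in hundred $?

Producer surplus falls by $948 hundred.

Rewrite in direct form: Qd = 313 − 2P and Qs = 5P + 82.
Without the tax, 313 − 2P = 5P + 82 gives 7P = 231, so P* = $33 and Q* = 247.
With the tax collected from buyers, demand (in seller-price terms) shifts: Qd = 313 − 2(P + 14).
New equilibrium: buyers pay $43, producers receive $29, Q = 227. (Wedge: Pb − Ps = 14.)
ΔPS is the trapezoid between Q = 227 and Q = 247 of height $4: ½ · (247 + 227) · 4 = $948.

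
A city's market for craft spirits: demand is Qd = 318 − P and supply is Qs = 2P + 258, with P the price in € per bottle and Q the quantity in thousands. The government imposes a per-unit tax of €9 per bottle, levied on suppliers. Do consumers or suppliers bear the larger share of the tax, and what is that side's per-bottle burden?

Consumers bear the larger share: €6 per bottle.

Before the tax: set 318 − P = 2P + 258 → P* = €20, Q* = 298.
With the tax collected from suppliers, supply shifts: Qs = 2(P − 9) + 258.
New equilibrium: consumers pay €26, suppliers receive €17, Q = 292. (Wedge: Pb − Ps = 9.)
Per-bottle burden: consumers €6, suppliers €3.
Consumers take the larger share because demand is less price-elastic here (demand slope 1 vs supply slope 2).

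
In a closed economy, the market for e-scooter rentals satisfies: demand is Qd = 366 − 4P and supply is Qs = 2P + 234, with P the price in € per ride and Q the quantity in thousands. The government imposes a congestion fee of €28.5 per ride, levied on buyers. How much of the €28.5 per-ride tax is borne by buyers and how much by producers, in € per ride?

Without the tax, 366 − 4P = 2P + 234 gives 6P = 132, so P* = €22 and Q* = 278.
With the tax collected from buyers, demand (in seller-price terms) shifts: Qd = 366 − 4(P + 28.5).
Solving gives Q = 240 with buyers paying €31.5 and producers receiving €3 (the €28.5 wedge).
Burden on buyers: €9.5; on producers: €19. (They sum to €28.5.)

Buyers bear €9.5 per ride; producers bear €19 per ride.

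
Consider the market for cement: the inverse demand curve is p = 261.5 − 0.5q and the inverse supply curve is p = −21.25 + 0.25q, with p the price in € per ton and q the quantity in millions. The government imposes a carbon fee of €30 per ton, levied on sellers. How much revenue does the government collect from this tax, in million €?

Tax revenue = €10110 million.

Inverting to q(p) form: qd = 523 − 2p; qs = 4p + 85.
Before the tax: set 523 − 2p = 4p + 85 → p* = €73, q* = 377.
With the tax collected from sellers, supply shifts: qs = 4(p − 30) + 85.
New equilibrium: buyers pay €93, sellers receive €63, q = 337. (Wedge: pb − ps = 30.)
Revenue = t · Q = 30 · 337 = €10110.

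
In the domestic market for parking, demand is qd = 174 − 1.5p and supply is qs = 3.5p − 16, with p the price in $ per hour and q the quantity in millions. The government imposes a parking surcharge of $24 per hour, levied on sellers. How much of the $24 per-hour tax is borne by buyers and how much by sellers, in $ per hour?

Without the tax, 174 − 1.5p = 3.5p − 16 gives 5p = 190, so p* = $38 and q* = 117.
With the tax collected from sellers, supply shifts: qs = 3.5(p − 24) − 16.
New equilibrium: buyers pay $54.8, sellers receive $30.8, q = 91.8. (Wedge: pb − ps = 24.)
Burden on buyers: $16.8; on sellers: $7.2. (They sum to $24.)
The less price-elastic side of the market bears the larger share of a per-unit tax.

Buyers bear $16.8 per hour; sellers bear $7.2 per hour.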